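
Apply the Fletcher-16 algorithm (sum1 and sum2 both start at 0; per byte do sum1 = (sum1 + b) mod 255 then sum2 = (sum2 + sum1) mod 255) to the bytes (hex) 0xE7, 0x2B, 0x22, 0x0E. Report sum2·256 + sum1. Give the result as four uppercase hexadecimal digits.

7343

Running sums (mod 255):
  after byte 0 (0xE7): sum1=231, sum2=231
  after byte 1 (0x2B): sum1=19, sum2=250
  after byte 2 (0x22): sum1=53, sum2=48
  after byte 3 (0x0E): sum1=67, sum2=115
Checksum = sum2·256 + sum1 = 115·256 + 67 = 29507 = 0x7343.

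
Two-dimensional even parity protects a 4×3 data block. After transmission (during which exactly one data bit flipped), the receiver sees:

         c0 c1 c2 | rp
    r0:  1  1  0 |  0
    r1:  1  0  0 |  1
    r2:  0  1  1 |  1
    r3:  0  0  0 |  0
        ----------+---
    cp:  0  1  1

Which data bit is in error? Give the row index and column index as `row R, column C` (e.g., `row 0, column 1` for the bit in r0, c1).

Recompute each row's even parity and compare to rp:
  r0: data parity 0, sent rp 0 → ok
  r1: data parity 1, sent rp 1 → ok
  r2: data parity 0, sent rp 1 → mismatch
  r3: data parity 0, sent rp 0 → ok
Recompute each column's even parity and compare to cp:
  c0: data parity 0, sent cp 0 → ok
  c1: data parity 0, sent cp 1 → mismatch
  c2: data parity 1, sent cp 1 → ok
Exactly one row (r2) and one column (c1) fail → the flipped bit is at their intersection.

row 2, column 1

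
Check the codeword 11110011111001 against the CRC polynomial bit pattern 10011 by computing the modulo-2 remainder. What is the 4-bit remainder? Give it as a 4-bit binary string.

Modulo-2 division of 11110011111001 by 10011:
  pos 0: 11110 XOR 10011 = 01101
  pos 1: 11010 XOR 10011 = 01001
  pos 2: 10011 XOR 10011 = 00000
  pos 7: 11110 XOR 10011 = 01101
  pos 8: 11010 XOR 10011 = 01001
  pos 9: 10011 XOR 10011 = 00000
Remainder = 0000 (zero — the frame passes the CRC check).

0000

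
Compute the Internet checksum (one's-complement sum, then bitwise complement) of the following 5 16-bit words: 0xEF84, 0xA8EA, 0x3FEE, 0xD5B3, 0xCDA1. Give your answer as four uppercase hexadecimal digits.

844C

One's-complement addition (fold any carry out of bit 15 back into bit 0):
  0xEF84 + 0xA8EA = 0x1986E → wrap carry → 0x986F
  0x986F + 0x3FEE = 0x0D85D
  0xD85D + 0xD5B3 = 0x1AE10 → wrap carry → 0xAE11
  0xAE11 + 0xCDA1 = 0x17BB2 → wrap carry → 0x7BB3
One's-complement sum = 0x7BB3.
Checksum = ~0x7BB3 & 0xFFFF = 0x844C.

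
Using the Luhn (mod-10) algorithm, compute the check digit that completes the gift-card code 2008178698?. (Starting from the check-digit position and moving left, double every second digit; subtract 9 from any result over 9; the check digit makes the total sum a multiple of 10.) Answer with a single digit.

Partial digits right→left: 8 9 6 8 7 1 8 0 0 2
Double every second digit counting from the check-digit position (so the 1st, 3rd, 5th, ... of the partial from the right).
  doubled (with −9 where >9): 7 3 5 7 0 → sum 22
  kept as-is: 9 8 1 0 2 → sum 20
Total = 22 + 20 = 42.
Check digit = (10 − (42 mod 10)) mod 10 = 8.

8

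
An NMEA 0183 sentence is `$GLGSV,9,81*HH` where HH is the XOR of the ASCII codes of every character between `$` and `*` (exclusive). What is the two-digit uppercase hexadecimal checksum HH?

79

XOR the ASCII codes of the payload characters:
  'G' = 0x47 → acc = 0x47
  'L' = 0x4C → acc = 0x0B
  'G' = 0x47 → acc = 0x4C
  'S' = 0x53 → acc = 0x1F
  'V' = 0x56 → acc = 0x49
  ',' = 0x2C → acc = 0x65
  '9' = 0x39 → acc = 0x5C
  ',' = 0x2C → acc = 0x70
  '8' = 0x38 → acc = 0x48
  '1' = 0x31 → acc = 0x79
Checksum = 0x79.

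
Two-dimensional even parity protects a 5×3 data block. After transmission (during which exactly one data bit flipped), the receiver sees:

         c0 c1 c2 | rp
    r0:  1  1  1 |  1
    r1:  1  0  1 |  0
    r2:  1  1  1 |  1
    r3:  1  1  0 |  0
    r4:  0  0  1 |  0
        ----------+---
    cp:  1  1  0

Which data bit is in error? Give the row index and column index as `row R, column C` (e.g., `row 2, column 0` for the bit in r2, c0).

Recompute each row's even parity and compare to rp:
  r0: data parity 1, sent rp 1 → ok
  r1: data parity 0, sent rp 0 → ok
  r2: data parity 1, sent rp 1 → ok
  r3: data parity 0, sent rp 0 → ok
  r4: data parity 1, sent rp 0 → mismatch
Recompute each column's even parity and compare to cp:
  c0: data parity 0, sent cp 1 → mismatch
  c1: data parity 1, sent cp 1 → ok
  c2: data parity 0, sent cp 0 → ok
Exactly one row (r4) and one column (c0) fail → the flipped bit is at their intersection.

row 4, column 0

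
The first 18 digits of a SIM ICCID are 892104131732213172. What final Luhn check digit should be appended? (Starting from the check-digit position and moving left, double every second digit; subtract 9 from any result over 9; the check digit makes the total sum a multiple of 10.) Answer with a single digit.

Partial digits right→left: 2 7 1 3 1 2 2 3 7 1 3 1 4 0 1 2 9 8
Double every second digit counting from the check-digit position (so the 1st, 3rd, 5th, ... of the partial from the right).
  doubled (with −9 where >9): 4 2 2 4 5 6 8 2 9 → sum 42
  kept as-is: 7 3 2 3 1 1 0 2 8 → sum 27
Total = 42 + 27 = 69.
Check digit = (10 − (69 mod 10)) mod 10 = 1.

1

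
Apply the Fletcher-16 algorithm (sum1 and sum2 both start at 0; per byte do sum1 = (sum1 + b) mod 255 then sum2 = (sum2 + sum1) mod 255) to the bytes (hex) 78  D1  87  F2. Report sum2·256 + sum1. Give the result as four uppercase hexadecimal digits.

Running sums (mod 255):
  after byte 0 (78): sum1=120, sum2=120
  after byte 1 (D1): sum1=74, sum2=194
  after byte 2 (87): sum1=209, sum2=148
  after byte 3 (F2): sum1=196, sum2=89
Checksum = sum2·256 + sum1 = 89·256 + 196 = 22980 = 0x59C4.

59C4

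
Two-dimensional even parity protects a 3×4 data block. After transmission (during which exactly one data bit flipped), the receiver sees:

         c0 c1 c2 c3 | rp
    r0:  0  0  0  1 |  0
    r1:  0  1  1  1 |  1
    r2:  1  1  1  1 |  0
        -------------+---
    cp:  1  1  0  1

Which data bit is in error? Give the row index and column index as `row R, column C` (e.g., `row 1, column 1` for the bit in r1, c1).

row 0, column 1

Recompute each row's even parity and compare to rp:
  r0: data parity 1, sent rp 0 → mismatch
  r1: data parity 1, sent rp 1 → ok
  r2: data parity 0, sent rp 0 → ok
Recompute each column's even parity and compare to cp:
  c0: data parity 1, sent cp 1 → ok
  c1: data parity 0, sent cp 1 → mismatch
  c2: data parity 0, sent cp 0 → ok
  c3: data parity 1, sent cp 1 → ok
Exactly one row (r0) and one column (c1) fail → the flipped bit is at their intersection.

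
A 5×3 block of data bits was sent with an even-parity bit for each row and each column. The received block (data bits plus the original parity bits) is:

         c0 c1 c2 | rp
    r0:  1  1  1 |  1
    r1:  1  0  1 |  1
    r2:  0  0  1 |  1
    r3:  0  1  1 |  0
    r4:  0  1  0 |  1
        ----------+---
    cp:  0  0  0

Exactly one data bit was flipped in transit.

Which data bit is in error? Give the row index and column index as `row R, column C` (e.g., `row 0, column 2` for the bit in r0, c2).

Recompute each row's even parity and compare to rp:
  r0: data parity 1, sent rp 1 → ok
  r1: data parity 0, sent rp 1 → mismatch
  r2: data parity 1, sent rp 1 → ok
  r3: data parity 0, sent rp 0 → ok
  r4: data parity 1, sent rp 1 → ok
Recompute each column's even parity and compare to cp:
  c0: data parity 0, sent cp 0 → ok
  c1: data parity 1, sent cp 0 → mismatch
  c2: data parity 0, sent cp 0 → ok
Exactly one row (r1) and one column (c1) fail → the flipped bit is at their intersection.

row 1, column 1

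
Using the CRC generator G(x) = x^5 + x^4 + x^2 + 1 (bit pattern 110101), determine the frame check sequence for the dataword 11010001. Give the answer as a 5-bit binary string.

Append 5 zeros: 1101000100000. Divide by 110101 (XOR where the leading bit is 1):
  pos 0: 110100 XOR 110101 = 000001
  pos 5: 101000 XOR 110101 = 011101
  pos 6: 111010 XOR 110101 = 001111
Remainder (last 5 bits) = 11110. This is the CRC / FCS.

11110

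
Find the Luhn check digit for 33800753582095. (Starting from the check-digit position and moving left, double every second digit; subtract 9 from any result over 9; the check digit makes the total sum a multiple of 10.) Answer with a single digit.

Partial digits right→left: 5 9 0 2 8 5 3 5 7 0 0 8 3 3
Double every second digit counting from the check-digit position (so the 1st, 3rd, 5th, ... of the partial from the right).
  doubled (with −9 where >9): 1 0 7 6 5 0 6 → sum 25
  kept as-is: 9 2 5 5 0 8 3 → sum 32
Total = 25 + 32 = 57.
Check digit = (10 − (57 mod 10)) mod 10 = 3.

3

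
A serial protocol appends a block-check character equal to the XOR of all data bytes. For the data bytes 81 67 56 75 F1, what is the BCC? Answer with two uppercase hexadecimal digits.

34

XOR the bytes together:
  start with 0x81
  0x81 ⊕ 0x67 = 0xE6
  0xE6 ⊕ 0x56 = 0xB0
  0xB0 ⊕ 0x75 = 0xC5
  0xC5 ⊕ 0xF1 = 0x34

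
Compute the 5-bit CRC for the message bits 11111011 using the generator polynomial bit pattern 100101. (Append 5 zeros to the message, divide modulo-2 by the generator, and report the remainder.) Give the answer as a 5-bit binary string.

00000

Append 5 zeros: 1111101100000. Divide by 100101 (XOR where the leading bit is 1):
  pos 0: 111110 XOR 100101 = 011011
  pos 1: 110111 XOR 100101 = 010010
  pos 2: 100101 XOR 100101 = 000000
Remainder (last 5 bits) = 00000. This is the CRC / FCS.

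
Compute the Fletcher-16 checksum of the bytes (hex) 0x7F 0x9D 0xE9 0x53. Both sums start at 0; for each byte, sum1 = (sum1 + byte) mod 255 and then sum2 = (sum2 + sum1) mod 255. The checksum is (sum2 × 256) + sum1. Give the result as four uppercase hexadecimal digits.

Running sums (mod 255):
  after byte 0 (0x7F): sum1=127, sum2=127
  after byte 1 (0x9D): sum1=29, sum2=156
  after byte 2 (0xE9): sum1=7, sum2=163
  after byte 3 (0x53): sum1=90, sum2=253
Checksum = sum2·256 + sum1 = 253·256 + 90 = 64858 = 0xFD5A.

FD5A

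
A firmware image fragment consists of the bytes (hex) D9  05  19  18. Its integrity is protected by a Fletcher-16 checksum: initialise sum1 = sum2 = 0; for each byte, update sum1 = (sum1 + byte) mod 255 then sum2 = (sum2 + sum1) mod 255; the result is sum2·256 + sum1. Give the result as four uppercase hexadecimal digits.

C010

Running sums (mod 255):
  after byte 0 (D9): sum1=217, sum2=217
  after byte 1 (05): sum1=222, sum2=184
  after byte 2 (19): sum1=247, sum2=176
  after byte 3 (18): sum1=16, sum2=192
Checksum = sum2·256 + sum1 = 192·256 + 16 = 49168 = 0xC010.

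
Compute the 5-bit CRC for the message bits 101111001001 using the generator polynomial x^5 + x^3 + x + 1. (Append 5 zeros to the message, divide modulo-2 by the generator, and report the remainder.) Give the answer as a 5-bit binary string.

11010

Append 5 zeros: 10111100100100000. Divide by 101011 (XOR where the leading bit is 1):
  pos 0: 101111 XOR 101011 = 000100
  pos 3: 100001 XOR 101011 = 001010
  pos 5: 101000 XOR 101011 = 000011
  pos 9: 111000 XOR 101011 = 010011
  pos 10: 100110 XOR 101011 = 001101
Remainder (last 5 bits) = 11010. This is the CRC / FCS.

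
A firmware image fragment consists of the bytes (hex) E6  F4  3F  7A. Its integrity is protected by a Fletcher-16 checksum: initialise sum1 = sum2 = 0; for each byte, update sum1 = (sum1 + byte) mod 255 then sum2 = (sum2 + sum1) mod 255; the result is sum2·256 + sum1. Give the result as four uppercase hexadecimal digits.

Running sums (mod 255):
  after byte 0 (E6): sum1=230, sum2=230
  after byte 1 (F4): sum1=219, sum2=194
  after byte 2 (3F): sum1=27, sum2=221
  after byte 3 (7A): sum1=149, sum2=115
Checksum = sum2·256 + sum1 = 115·256 + 149 = 29589 = 0x7395.

7395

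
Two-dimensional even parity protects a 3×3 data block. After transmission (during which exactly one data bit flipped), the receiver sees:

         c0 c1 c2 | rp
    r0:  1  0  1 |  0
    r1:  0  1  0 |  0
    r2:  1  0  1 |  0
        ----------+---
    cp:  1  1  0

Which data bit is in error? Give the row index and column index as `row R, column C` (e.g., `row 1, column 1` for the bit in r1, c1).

row 1, column 0

Recompute each row's even parity and compare to rp:
  r0: data parity 0, sent rp 0 → ok
  r1: data parity 1, sent rp 0 → mismatch
  r2: data parity 0, sent rp 0 → ok
Recompute each column's even parity and compare to cp:
  c0: data parity 0, sent cp 1 → mismatch
  c1: data parity 1, sent cp 1 → ok
  c2: data parity 0, sent cp 0 → ok
Exactly one row (r1) and one column (c0) fail → the flipped bit is at their intersection.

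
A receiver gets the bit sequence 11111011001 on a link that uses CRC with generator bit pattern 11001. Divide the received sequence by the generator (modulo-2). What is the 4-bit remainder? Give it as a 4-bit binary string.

1001

Modulo-2 division of 11111011001 by 11001:
  pos 0: 11111 XOR 11001 = 00110
  pos 2: 11001 XOR 11001 = 00000
Remainder = 1001 (nonzero — an error is detected).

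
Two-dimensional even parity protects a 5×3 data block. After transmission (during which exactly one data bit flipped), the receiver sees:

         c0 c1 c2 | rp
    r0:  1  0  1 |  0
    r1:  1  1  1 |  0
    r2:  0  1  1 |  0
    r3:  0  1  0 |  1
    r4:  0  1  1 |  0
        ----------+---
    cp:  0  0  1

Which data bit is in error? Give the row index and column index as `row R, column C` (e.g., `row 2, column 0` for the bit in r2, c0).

Recompute each row's even parity and compare to rp:
  r0: data parity 0, sent rp 0 → ok
  r1: data parity 1, sent rp 0 → mismatch
  r2: data parity 0, sent rp 0 → ok
  r3: data parity 1, sent rp 1 → ok
  r4: data parity 0, sent rp 0 → ok
Recompute each column's even parity and compare to cp:
  c0: data parity 0, sent cp 0 → ok
  c1: data parity 0, sent cp 0 → ok
  c2: data parity 0, sent cp 1 → mismatch
Exactly one row (r1) and one column (c2) fail → the flipped bit is at their intersection.

row 1, column 2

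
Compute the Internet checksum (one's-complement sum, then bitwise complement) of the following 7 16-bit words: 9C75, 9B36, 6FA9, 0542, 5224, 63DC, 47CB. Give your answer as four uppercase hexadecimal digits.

One's-complement addition (fold any carry out of bit 15 back into bit 0):
  0x9C75 + 0x9B36 = 0x137AB → wrap carry → 0x37AC
  0x37AC + 0x6FA9 = 0x0A755
  0xA755 + 0x0542 = 0x0AC97
  0xAC97 + 0x5224 = 0x0FEBB
  0xFEBB + 0x63DC = 0x16297 → wrap carry → 0x6298
  0x6298 + 0x47CB = 0x0AA63
One's-complement sum = 0xAA63.
Checksum = ~0xAA63 & 0xFFFF = 0x559C.

559C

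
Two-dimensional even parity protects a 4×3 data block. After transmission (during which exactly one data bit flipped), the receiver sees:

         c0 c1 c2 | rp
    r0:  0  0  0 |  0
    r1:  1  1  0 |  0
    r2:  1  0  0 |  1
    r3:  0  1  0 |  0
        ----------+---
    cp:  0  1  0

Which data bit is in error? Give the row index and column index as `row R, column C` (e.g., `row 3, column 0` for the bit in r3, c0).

Recompute each row's even parity and compare to rp:
  r0: data parity 0, sent rp 0 → ok
  r1: data parity 0, sent rp 0 → ok
  r2: data parity 1, sent rp 1 → ok
  r3: data parity 1, sent rp 0 → mismatch
Recompute each column's even parity and compare to cp:
  c0: data parity 0, sent cp 0 → ok
  c1: data parity 0, sent cp 1 → mismatch
  c2: data parity 0, sent cp 0 → ok
Exactly one row (r3) and one column (c1) fail → the flipped bit is at their intersection.

row 3, column 1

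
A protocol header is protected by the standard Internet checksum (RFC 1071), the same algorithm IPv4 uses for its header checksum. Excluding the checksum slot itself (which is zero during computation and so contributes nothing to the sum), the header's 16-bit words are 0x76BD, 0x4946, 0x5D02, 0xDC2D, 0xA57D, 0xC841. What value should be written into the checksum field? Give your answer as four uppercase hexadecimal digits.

990C

One's-complement addition (fold any carry out of bit 15 back into bit 0):
  0x76BD + 0x4946 = 0x0C003
  0xC003 + 0x5D02 = 0x11D05 → wrap carry → 0x1D06
  0x1D06 + 0xDC2D = 0x0F933
  0xF933 + 0xA57D = 0x19EB0 → wrap carry → 0x9EB1
  0x9EB1 + 0xC841 = 0x166F2 → wrap carry → 0x66F3
One's-complement sum = 0x66F3.
Checksum = ~0x66F3 & 0xFFFF = 0x990C.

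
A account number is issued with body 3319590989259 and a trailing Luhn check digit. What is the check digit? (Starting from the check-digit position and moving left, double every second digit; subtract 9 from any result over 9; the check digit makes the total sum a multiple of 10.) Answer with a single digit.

7

Partial digits right→left: 9 5 2 9 8 9 0 9 5 9 1 3 3
Double every second digit counting from the check-digit position (so the 1st, 3rd, 5th, ... of the partial from the right).
  doubled (with −9 where >9): 9 4 7 0 1 2 6 → sum 29
  kept as-is: 5 9 9 9 9 3 → sum 44
Total = 29 + 44 = 73.
Check digit = (10 − (73 mod 10)) mod 10 = 7.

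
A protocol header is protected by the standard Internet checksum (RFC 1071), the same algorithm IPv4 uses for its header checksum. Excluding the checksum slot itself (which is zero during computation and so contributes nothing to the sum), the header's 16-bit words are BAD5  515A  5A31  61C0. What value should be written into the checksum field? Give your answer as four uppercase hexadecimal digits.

One's-complement addition (fold any carry out of bit 15 back into bit 0):
  0xBAD5 + 0x515A = 0x10C2F → wrap carry → 0x0C30
  0x0C30 + 0x5A31 = 0x06661
  0x6661 + 0x61C0 = 0x0C821
One's-complement sum = 0xC821.
Checksum = ~0xC821 & 0xFFFF = 0x37DE.

37DE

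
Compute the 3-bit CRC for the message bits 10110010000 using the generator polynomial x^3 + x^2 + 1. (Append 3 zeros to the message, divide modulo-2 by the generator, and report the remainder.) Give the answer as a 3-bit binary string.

101

Append 3 zeros: 10110010000000. Divide by 1101 (XOR where the leading bit is 1):
  pos 0: 1011 XOR 1101 = 0110
  pos 1: 1100 XOR 1101 = 0001
  pos 4: 1010 XOR 1101 = 0111
  pos 5: 1110 XOR 1101 = 0011
  pos 7: 1100 XOR 1101 = 0001
  pos 10: 1000 XOR 1101 = 0101
Remainder (last 3 bits) = 101. This is the CRC / FCS.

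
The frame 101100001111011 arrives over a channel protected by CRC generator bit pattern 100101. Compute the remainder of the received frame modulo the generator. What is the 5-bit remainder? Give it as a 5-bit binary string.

00000

Modulo-2 division of 101100001111011 by 100101:
  pos 0: 101100 XOR 100101 = 001001
  pos 2: 100100 XOR 100101 = 000001
  pos 7: 111110 XOR 100101 = 011011
  pos 8: 110111 XOR 100101 = 010010
  pos 9: 100101 XOR 100101 = 000000
Remainder = 00000 (zero — the frame passes the CRC check).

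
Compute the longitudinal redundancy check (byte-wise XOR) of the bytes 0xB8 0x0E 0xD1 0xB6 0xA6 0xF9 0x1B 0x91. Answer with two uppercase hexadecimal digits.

XOR the bytes together:
  start with 0xB8
  0xB8 ⊕ 0x0E = 0xB6
  0xB6 ⊕ 0xD1 = 0x67
  0x67 ⊕ 0xB6 = 0xD1
  0xD1 ⊕ 0xA6 = 0x77
  0x77 ⊕ 0xF9 = 0x8E
  0x8E ⊕ 0x1B = 0x95
  0x95 ⊕ 0x91 = 0x04

04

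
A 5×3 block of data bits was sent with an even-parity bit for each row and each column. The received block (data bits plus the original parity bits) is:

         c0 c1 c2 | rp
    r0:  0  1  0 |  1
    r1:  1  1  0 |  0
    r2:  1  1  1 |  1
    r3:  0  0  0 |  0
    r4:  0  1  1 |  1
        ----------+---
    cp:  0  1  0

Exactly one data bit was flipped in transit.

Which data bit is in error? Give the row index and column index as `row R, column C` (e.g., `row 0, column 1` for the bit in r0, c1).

row 4, column 1

Recompute each row's even parity and compare to rp:
  r0: data parity 1, sent rp 1 → ok
  r1: data parity 0, sent rp 0 → ok
  r2: data parity 1, sent rp 1 → ok
  r3: data parity 0, sent rp 0 → ok
  r4: data parity 0, sent rp 1 → mismatch
Recompute each column's even parity and compare to cp:
  c0: data parity 0, sent cp 0 → ok
  c1: data parity 0, sent cp 1 → mismatch
  c2: data parity 0, sent cp 0 → ok
Exactly one row (r4) and one column (c1) fail → the flipped bit is at their intersection.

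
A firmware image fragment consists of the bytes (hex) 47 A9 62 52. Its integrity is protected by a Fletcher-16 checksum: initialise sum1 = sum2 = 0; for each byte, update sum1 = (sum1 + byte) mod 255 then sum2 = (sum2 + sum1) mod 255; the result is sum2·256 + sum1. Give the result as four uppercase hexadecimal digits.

31A5

Running sums (mod 255):
  after byte 0 (47): sum1=71, sum2=71
  after byte 1 (A9): sum1=240, sum2=56
  after byte 2 (62): sum1=83, sum2=139
  after byte 3 (52): sum1=165, sum2=49
Checksum = sum2·256 + sum1 = 49·256 + 165 = 12709 = 0x31A5.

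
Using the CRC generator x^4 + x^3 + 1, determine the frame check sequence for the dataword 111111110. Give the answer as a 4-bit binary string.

1100

Append 4 zeros: 1111111100000. Divide by 11001 (XOR where the leading bit is 1):
  pos 0: 11111 XOR 11001 = 00110
  pos 2: 11011 XOR 11001 = 00010
  pos 5: 10100 XOR 11001 = 01101
  pos 6: 11010 XOR 11001 = 00011
Remainder (last 4 bits) = 1100. This is the CRC / FCS.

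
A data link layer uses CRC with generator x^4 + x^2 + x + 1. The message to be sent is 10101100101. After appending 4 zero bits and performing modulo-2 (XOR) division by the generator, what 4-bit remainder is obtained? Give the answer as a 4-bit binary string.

Append 4 zeros: 101011001010000. Divide by 10111 (XOR where the leading bit is 1):
  pos 0: 10101 XOR 10111 = 00010
  pos 3: 10100 XOR 10111 = 00011
  pos 6: 11101 XOR 10111 = 01010
  pos 7: 10100 XOR 10111 = 00011
  pos 10: 11000 XOR 10111 = 01111
Remainder (last 4 bits) = 1111. This is the CRC / FCS.

1111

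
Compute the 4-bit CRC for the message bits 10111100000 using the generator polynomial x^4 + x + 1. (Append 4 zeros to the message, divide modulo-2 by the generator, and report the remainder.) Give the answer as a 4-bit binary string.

0101

Append 4 zeros: 101111000000000. Divide by 10011 (XOR where the leading bit is 1):
  pos 0: 10111 XOR 10011 = 00100
  pos 2: 10010 XOR 10011 = 00001
  pos 6: 10000 XOR 10011 = 00011
  pos 9: 11000 XOR 10011 = 01011
  pos 10: 10110 XOR 10011 = 00101
Remainder (last 4 bits) = 0101. This is the CRC / FCS.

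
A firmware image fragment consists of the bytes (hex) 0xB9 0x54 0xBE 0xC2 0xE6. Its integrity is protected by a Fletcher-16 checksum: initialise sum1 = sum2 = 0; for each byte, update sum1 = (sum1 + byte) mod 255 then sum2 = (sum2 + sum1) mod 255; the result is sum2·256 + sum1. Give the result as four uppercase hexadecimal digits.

Running sums (mod 255):
  after byte 0 (0xB9): sum1=185, sum2=185
  after byte 1 (0x54): sum1=14, sum2=199
  after byte 2 (0xBE): sum1=204, sum2=148
  after byte 3 (0xC2): sum1=143, sum2=36
  after byte 4 (0xE6): sum1=118, sum2=154
Checksum = sum2·256 + sum1 = 154·256 + 118 = 39542 = 0x9A76.

9A76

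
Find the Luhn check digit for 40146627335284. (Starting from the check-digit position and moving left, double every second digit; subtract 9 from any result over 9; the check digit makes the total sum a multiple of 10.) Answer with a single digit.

Partial digits right→left: 4 8 2 5 3 3 7 2 6 6 4 1 0 4
Double every second digit counting from the check-digit position (so the 1st, 3rd, 5th, ... of the partial from the right).
  doubled (with −9 where >9): 8 4 6 5 3 8 0 → sum 34
  kept as-is: 8 5 3 2 6 1 4 → sum 29
Total = 34 + 29 = 63.
Check digit = (10 − (63 mod 10)) mod 10 = 7.

7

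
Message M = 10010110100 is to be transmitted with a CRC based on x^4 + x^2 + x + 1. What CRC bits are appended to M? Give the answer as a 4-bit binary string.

Append 4 zeros: 100101101000000. Divide by 10111 (XOR where the leading bit is 1):
  pos 0: 10010 XOR 10111 = 00101
  pos 2: 10111 XOR 10111 = 00000
  pos 8: 10000 XOR 10111 = 00111
  pos 10: 11100 XOR 10111 = 01011
Remainder (last 4 bits) = 1011. This is the CRC / FCS.

1011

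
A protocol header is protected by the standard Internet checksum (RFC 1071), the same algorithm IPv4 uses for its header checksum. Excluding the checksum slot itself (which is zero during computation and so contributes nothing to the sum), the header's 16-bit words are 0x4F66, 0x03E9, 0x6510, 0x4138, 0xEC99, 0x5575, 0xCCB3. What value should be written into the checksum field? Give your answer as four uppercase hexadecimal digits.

One's-complement addition (fold any carry out of bit 15 back into bit 0):
  0x4F66 + 0x03E9 = 0x0534F
  0x534F + 0x6510 = 0x0B85F
  0xB85F + 0x4138 = 0x0F997
  0xF997 + 0xEC99 = 0x1E630 → wrap carry → 0xE631
  0xE631 + 0x5575 = 0x13BA6 → wrap carry → 0x3BA7
  0x3BA7 + 0xCCB3 = 0x1085A → wrap carry → 0x085B
One's-complement sum = 0x085B.
Checksum = ~0x085B & 0xFFFF = 0xF7A4.

F7A4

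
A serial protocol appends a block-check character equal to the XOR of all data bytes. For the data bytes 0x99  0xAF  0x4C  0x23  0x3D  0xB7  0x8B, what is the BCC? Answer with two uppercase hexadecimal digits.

XOR the bytes together:
  start with 0x99
  0x99 ⊕ 0xAF = 0x36
  0x36 ⊕ 0x4C = 0x7A
  0x7A ⊕ 0x23 = 0x59
  0x59 ⊕ 0x3D = 0x64
  0x64 ⊕ 0xB7 = 0xD3
  0xD3 ⊕ 0x8B = 0x58

58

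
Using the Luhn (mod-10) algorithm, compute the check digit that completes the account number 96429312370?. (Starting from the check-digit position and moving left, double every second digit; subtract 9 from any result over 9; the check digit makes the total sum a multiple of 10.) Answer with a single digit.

6

Partial digits right→left: 0 7 3 2 1 3 9 2 4 6 9
Double every second digit counting from the check-digit position (so the 1st, 3rd, 5th, ... of the partial from the right).
  doubled (with −9 where >9): 0 6 2 9 8 9 → sum 34
  kept as-is: 7 2 3 2 6 → sum 20
Total = 34 + 20 = 54.
Check digit = (10 − (54 mod 10)) mod 10 = 6.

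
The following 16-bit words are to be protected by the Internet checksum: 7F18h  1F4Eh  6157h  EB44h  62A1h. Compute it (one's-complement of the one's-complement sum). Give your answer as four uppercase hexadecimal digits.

One's-complement addition (fold any carry out of bit 15 back into bit 0):
  0x7F18 + 0x1F4E = 0x09E66
  0x9E66 + 0x6157 = 0x0FFBD
  0xFFBD + 0xEB44 = 0x1EB01 → wrap carry → 0xEB02
  0xEB02 + 0x62A1 = 0x14DA3 → wrap carry → 0x4DA4
One's-complement sum = 0x4DA4.
Checksum = ~0x4DA4 & 0xFFFF = 0xB25B.

B25B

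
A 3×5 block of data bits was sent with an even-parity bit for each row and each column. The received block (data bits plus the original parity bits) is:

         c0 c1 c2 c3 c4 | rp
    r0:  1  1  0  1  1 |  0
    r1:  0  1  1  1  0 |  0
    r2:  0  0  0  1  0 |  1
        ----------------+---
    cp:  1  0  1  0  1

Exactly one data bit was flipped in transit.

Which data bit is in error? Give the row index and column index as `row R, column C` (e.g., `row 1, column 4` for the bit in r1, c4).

row 1, column 3

Recompute each row's even parity and compare to rp:
  r0: data parity 0, sent rp 0 → ok
  r1: data parity 1, sent rp 0 → mismatch
  r2: data parity 1, sent rp 1 → ok
Recompute each column's even parity and compare to cp:
  c0: data parity 1, sent cp 1 → ok
  c1: data parity 0, sent cp 0 → ok
  c2: data parity 1, sent cp 1 → ok
  c3: data parity 1, sent cp 0 → mismatch
  c4: data parity 1, sent cp 1 → ok
Exactly one row (r1) and one column (c3) fail → the flipped bit is at their intersection.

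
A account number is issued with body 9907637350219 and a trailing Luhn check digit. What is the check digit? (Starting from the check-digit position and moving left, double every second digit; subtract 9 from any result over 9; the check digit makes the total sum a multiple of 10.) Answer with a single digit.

Partial digits right→left: 9 1 2 0 5 3 7 3 6 7 0 9 9
Double every second digit counting from the check-digit position (so the 1st, 3rd, 5th, ... of the partial from the right).
  doubled (with −9 where >9): 9 4 1 5 3 0 9 → sum 31
  kept as-is: 1 0 3 3 7 9 → sum 23
Total = 31 + 23 = 54.
Check digit = (10 − (54 mod 10)) mod 10 = 6.

6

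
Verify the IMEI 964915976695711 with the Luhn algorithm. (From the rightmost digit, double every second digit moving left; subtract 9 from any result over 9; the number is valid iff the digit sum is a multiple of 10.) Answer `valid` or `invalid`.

valid

From the right, keep odd positions and double even positions (subtract 9 from any doubled value over 9):
  doubled (positions 2,4,...): 2 1 3 5 1 9 3 → sum 24
  kept (positions 1,3,...): 1 7 9 6 9 1 4 9 → sum 46
Total = 70.
70 mod 10 = 0, so the number is valid.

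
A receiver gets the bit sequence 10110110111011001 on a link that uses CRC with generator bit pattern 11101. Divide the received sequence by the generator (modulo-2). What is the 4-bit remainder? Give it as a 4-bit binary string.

0111

Modulo-2 division of 10110110111011001 by 11101:
  pos 0: 10110 XOR 11101 = 01011
  pos 1: 10111 XOR 11101 = 01010
  pos 2: 10101 XOR 11101 = 01000
  pos 3: 10000 XOR 11101 = 01101
  pos 4: 11011 XOR 11101 = 00110
  pos 6: 11011 XOR 11101 = 00110
  pos 8: 11001 XOR 11101 = 00100
  pos 10: 10010 XOR 11101 = 01111
  pos 11: 11110 XOR 11101 = 00011
Remainder = 0111 (nonzero — an error is detected).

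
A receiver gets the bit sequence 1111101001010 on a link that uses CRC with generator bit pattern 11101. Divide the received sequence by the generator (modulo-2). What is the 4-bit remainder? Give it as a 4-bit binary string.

Modulo-2 division of 1111101001010 by 11101:
  pos 0: 11111 XOR 11101 = 00010
  pos 3: 10010 XOR 11101 = 01111
  pos 4: 11110 XOR 11101 = 00011
  pos 7: 11101 XOR 11101 = 00000
Remainder = 0000 (zero — the frame passes the CRC check).

0000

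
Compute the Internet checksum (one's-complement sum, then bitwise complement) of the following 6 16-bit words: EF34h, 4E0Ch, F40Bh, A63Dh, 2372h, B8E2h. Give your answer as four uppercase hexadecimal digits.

4C20

One's-complement addition (fold any carry out of bit 15 back into bit 0):
  0xEF34 + 0x4E0C = 0x13D40 → wrap carry → 0x3D41
  0x3D41 + 0xF40B = 0x1314C → wrap carry → 0x314D
  0x314D + 0xA63D = 0x0D78A
  0xD78A + 0x2372 = 0x0FAFC
  0xFAFC + 0xB8E2 = 0x1B3DE → wrap carry → 0xB3DF
One's-complement sum = 0xB3DF.
Checksum = ~0xB3DF & 0xFFFF = 0x4C20.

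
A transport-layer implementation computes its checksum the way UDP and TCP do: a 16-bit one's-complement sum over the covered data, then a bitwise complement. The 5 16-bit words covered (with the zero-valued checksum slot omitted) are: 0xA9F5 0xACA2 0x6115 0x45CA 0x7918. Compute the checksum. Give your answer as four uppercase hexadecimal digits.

896F

One's-complement addition (fold any carry out of bit 15 back into bit 0):
  0xA9F5 + 0xACA2 = 0x15697 → wrap carry → 0x5698
  0x5698 + 0x6115 = 0x0B7AD
  0xB7AD + 0x45CA = 0x0FD77
  0xFD77 + 0x7918 = 0x1768F → wrap carry → 0x7690
One's-complement sum = 0x7690.
Checksum = ~0x7690 & 0xFFFF = 0x896F.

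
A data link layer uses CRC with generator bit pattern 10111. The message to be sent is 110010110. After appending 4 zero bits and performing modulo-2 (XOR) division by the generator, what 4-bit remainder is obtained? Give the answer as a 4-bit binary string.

Append 4 zeros: 1100101100000. Divide by 10111 (XOR where the leading bit is 1):
  pos 0: 11001 XOR 10111 = 01110
  pos 1: 11100 XOR 10111 = 01011
  pos 2: 10111 XOR 10111 = 00000
  pos 7: 10000 XOR 10111 = 00111
Remainder (last 4 bits) = 1110. This is the CRC / FCS.

1110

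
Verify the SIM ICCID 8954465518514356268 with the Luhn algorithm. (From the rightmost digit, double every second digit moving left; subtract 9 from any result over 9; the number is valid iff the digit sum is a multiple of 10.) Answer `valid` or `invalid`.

invalid

From the right, keep odd positions and double even positions (subtract 9 from any doubled value over 9):
  doubled (positions 2,4,...): 3 3 6 2 7 1 3 8 9 → sum 42
  kept (positions 1,3,...): 8 2 5 4 5 1 5 4 5 8 → sum 47
Total = 89.
89 mod 10 = 9, so the number is invalid.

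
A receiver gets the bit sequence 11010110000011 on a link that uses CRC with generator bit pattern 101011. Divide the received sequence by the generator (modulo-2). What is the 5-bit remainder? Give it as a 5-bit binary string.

Modulo-2 division of 11010110000011 by 101011:
  pos 0: 110101 XOR 101011 = 011110
  pos 1: 111101 XOR 101011 = 010110
  pos 2: 101100 XOR 101011 = 000111
  pos 5: 111000 XOR 101011 = 010011
  pos 6: 100110 XOR 101011 = 001101
  pos 8: 110111 XOR 101011 = 011100
Remainder = 11100 (nonzero — an error is detected).

11100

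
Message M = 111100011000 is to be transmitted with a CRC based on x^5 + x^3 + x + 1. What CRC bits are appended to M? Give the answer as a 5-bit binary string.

Append 5 zeros: 11110001100000000. Divide by 101011 (XOR where the leading bit is 1):
  pos 0: 111100 XOR 101011 = 010111
  pos 1: 101110 XOR 101011 = 000101
  pos 4: 101110 XOR 101011 = 000101
  pos 7: 101000 XOR 101011 = 000011
  pos 11: 110000 XOR 101011 = 011011
Remainder (last 5 bits) = 11011. This is the CRC / FCS.

11011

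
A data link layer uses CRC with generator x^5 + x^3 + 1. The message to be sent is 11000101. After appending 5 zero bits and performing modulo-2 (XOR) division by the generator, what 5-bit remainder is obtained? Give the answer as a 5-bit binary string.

Append 5 zeros: 1100010100000. Divide by 101001 (XOR where the leading bit is 1):
  pos 0: 110001 XOR 101001 = 011000
  pos 1: 110000 XOR 101001 = 011001
  pos 2: 110011 XOR 101001 = 011010
  pos 3: 110100 XOR 101001 = 011101
  pos 4: 111010 XOR 101001 = 010011
  pos 5: 100110 XOR 101001 = 001111
  pos 7: 111100 XOR 101001 = 010101
Remainder (last 5 bits) = 10101. This is the CRC / FCS.

10101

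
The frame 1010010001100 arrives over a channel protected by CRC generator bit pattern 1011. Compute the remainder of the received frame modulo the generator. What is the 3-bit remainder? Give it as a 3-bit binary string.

010

Modulo-2 division of 1010010001100 by 1011:
  pos 0: 1010 XOR 1011 = 0001
  pos 3: 1010 XOR 1011 = 0001
  pos 6: 1001 XOR 1011 = 0010
  pos 8: 1010 XOR 1011 = 0001
Remainder = 010 (nonzero — an error is detected).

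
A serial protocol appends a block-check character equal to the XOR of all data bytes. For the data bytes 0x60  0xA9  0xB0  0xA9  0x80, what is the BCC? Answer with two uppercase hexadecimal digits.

50

XOR the bytes together:
  start with 0x60
  0x60 ⊕ 0xA9 = 0xC9
  0xC9 ⊕ 0xB0 = 0x79
  0x79 ⊕ 0xA9 = 0xD0
  0xD0 ⊕ 0x80 = 0x50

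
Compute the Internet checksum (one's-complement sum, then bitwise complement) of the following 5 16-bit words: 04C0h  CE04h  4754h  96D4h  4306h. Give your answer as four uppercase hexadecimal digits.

0C0C

One's-complement addition (fold any carry out of bit 15 back into bit 0):
  0x04C0 + 0xCE04 = 0x0D2C4
  0xD2C4 + 0x4754 = 0x11A18 → wrap carry → 0x1A19
  0x1A19 + 0x96D4 = 0x0B0ED
  0xB0ED + 0x4306 = 0x0F3F3
One's-complement sum = 0xF3F3.
Checksum = ~0xF3F3 & 0xFFFF = 0x0C0C.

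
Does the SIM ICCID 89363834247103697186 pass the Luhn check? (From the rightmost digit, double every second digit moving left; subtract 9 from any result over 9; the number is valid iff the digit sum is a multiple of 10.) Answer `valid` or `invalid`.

From the right, keep odd positions and double even positions (subtract 9 from any doubled value over 9):
  doubled (positions 2,4,...): 7 5 3 0 5 4 6 6 6 7 → sum 49
  kept (positions 1,3,...): 6 1 9 3 1 4 4 8 6 9 → sum 51
Total = 100.
100 mod 10 = 0, so the number is valid.

valid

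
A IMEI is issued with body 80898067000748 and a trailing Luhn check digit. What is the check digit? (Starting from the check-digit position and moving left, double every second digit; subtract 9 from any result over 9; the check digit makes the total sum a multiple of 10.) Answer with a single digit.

Partial digits right→left: 8 4 7 0 0 0 7 6 0 8 9 8 0 8
Double every second digit counting from the check-digit position (so the 1st, 3rd, 5th, ... of the partial from the right).
  doubled (with −9 where >9): 7 5 0 5 0 9 0 → sum 26
  kept as-is: 4 0 0 6 8 8 8 → sum 34
Total = 26 + 34 = 60.
Check digit = (10 − (60 mod 10)) mod 10 = 0.

0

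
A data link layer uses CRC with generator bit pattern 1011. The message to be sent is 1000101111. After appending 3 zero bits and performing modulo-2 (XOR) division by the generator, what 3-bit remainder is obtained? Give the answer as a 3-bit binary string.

010

Append 3 zeros: 1000101111000. Divide by 1011 (XOR where the leading bit is 1):
  pos 0: 1000 XOR 1011 = 0011
  pos 2: 1110 XOR 1011 = 0101
  pos 3: 1011 XOR 1011 = 0000
  pos 7: 1110 XOR 1011 = 0101
  pos 8: 1010 XOR 1011 = 0001
Remainder (last 3 bits) = 010. This is the CRC / FCS.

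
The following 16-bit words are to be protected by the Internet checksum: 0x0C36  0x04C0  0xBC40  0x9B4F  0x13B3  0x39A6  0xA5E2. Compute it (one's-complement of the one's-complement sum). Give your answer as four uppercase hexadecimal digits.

A43D

One's-complement addition (fold any carry out of bit 15 back into bit 0):
  0x0C36 + 0x04C0 = 0x010F6
  0x10F6 + 0xBC40 = 0x0CD36
  0xCD36 + 0x9B4F = 0x16885 → wrap carry → 0x6886
  0x6886 + 0x13B3 = 0x07C39
  0x7C39 + 0x39A6 = 0x0B5DF
  0xB5DF + 0xA5E2 = 0x15BC1 → wrap carry → 0x5BC2
One's-complement sum = 0x5BC2.
Checksum = ~0x5BC2 & 0xFFFF = 0xA43D.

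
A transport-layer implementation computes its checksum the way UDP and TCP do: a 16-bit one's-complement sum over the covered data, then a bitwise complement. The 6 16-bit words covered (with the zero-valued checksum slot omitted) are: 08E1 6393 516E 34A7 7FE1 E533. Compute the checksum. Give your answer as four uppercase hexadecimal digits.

A860

One's-complement addition (fold any carry out of bit 15 back into bit 0):
  0x08E1 + 0x6393 = 0x06C74
  0x6C74 + 0x516E = 0x0BDE2
  0xBDE2 + 0x34A7 = 0x0F289
  0xF289 + 0x7FE1 = 0x1726A → wrap carry → 0x726B
  0x726B + 0xE533 = 0x1579E → wrap carry → 0x579F
One's-complement sum = 0x579F.
Checksum = ~0x579F & 0xFFFF = 0xA860.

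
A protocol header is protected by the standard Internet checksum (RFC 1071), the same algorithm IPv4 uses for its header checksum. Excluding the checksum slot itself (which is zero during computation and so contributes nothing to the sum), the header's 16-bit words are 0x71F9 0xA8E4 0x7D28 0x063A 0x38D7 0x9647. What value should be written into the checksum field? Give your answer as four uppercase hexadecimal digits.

One's-complement addition (fold any carry out of bit 15 back into bit 0):
  0x71F9 + 0xA8E4 = 0x11ADD → wrap carry → 0x1ADE
  0x1ADE + 0x7D28 = 0x09806
  0x9806 + 0x063A = 0x09E40
  0x9E40 + 0x38D7 = 0x0D717
  0xD717 + 0x9647 = 0x16D5E → wrap carry → 0x6D5F
One's-complement sum = 0x6D5F.
Checksum = ~0x6D5F & 0xFFFF = 0x92A0.

92A0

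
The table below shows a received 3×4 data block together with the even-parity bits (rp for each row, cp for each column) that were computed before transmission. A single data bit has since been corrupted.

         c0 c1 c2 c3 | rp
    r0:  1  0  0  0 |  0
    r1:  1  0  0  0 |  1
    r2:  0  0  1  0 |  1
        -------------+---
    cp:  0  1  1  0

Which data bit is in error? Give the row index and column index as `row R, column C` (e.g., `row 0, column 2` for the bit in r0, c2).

row 0, column 1

Recompute each row's even parity and compare to rp:
  r0: data parity 1, sent rp 0 → mismatch
  r1: data parity 1, sent rp 1 → ok
  r2: data parity 1, sent rp 1 → ok
Recompute each column's even parity and compare to cp:
  c0: data parity 0, sent cp 0 → ok
  c1: data parity 0, sent cp 1 → mismatch
  c2: data parity 1, sent cp 1 → ok
  c3: data parity 0, sent cp 0 → ok
Exactly one row (r0) and one column (c1) fail → the flipped bit is at their intersection.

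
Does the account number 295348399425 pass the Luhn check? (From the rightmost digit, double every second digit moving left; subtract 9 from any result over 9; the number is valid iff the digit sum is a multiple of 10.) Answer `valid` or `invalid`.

From the right, keep odd positions and double even positions (subtract 9 from any doubled value over 9):
  doubled (positions 2,4,...): 4 9 6 8 1 4 → sum 32
  kept (positions 1,3,...): 5 4 9 8 3 9 → sum 38
Total = 70.
70 mod 10 = 0, so the number is valid.

valid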